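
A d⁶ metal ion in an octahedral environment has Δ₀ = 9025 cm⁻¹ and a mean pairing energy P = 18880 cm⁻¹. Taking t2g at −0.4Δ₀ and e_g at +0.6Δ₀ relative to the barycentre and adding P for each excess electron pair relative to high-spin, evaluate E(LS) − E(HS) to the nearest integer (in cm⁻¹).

High-spin d⁶ fills as t2g^4 e_g^2 with CFSE 4(−0.4) + 2(+0.6) = -0.4Δ₀ = -3610 cm⁻¹.
Low-spin t2g^6 e_g^0 gives -2.4Δ₀ = -21660 cm⁻¹, but forming 2 extra pairs costs 2P = 37760 cm⁻¹, so E(LS) = -21660 + 37760 = 16100 cm⁻¹.
Thus E(LS) − E(HS) = 19710 cm⁻¹.

19710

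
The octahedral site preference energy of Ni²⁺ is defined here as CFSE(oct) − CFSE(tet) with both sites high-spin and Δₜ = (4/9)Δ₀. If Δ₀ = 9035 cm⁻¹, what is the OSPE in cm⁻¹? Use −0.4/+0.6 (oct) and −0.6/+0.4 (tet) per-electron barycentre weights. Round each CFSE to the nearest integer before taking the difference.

-7630

Ni²⁺: group 10, so d-count = 10 − 2 = 8.
Octahedral high-spin t2g^6 e_g^2: CFSE = -1.2 × 9035 = -10842 cm⁻¹.
Tetrahedral: e^4 t2^4, CFSE = 4(−0.6) + 4(+0.4) = -0.8Δₜ = -0.8 × (4/9) × 9035 = -3212 cm⁻¹.
OSPE = CFSE(oct) − CFSE(tet) = -10842 − (-3212) = -7630 cm⁻¹.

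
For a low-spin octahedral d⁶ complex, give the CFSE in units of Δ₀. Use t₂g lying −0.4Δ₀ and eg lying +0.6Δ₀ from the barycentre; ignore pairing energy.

-2.4 Δ₀

Configuration: t₂g⁶ eg⁰.
CFSE = 6(-0.4Δ₀) + 0(0.6Δ₀) = -2.4Δ₀ + 0.0Δ₀ = -2.4Δ₀.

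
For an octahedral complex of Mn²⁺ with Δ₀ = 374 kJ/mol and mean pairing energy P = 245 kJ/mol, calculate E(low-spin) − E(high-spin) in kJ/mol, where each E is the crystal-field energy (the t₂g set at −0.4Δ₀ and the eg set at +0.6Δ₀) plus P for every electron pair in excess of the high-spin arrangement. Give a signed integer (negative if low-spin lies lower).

Mn is in group 7, so Mn²⁺ is d⁵ (7 − 2 = 5).
High-spin d⁵ fills as t₂g³ eg² with CFSE 3(−0.4) + 2(+0.6) = 0.0Δ₀ = 0 kJ/mol.
Low-spin: t₂g⁵ eg⁰, orbital CFSE = -2.0Δ₀ = -748 kJ/mol; plus 2 excess pairs × P = +490 kJ/mol; total -258 kJ/mol.
Thus E(LS) − E(HS) = -258 kJ/mol.

-258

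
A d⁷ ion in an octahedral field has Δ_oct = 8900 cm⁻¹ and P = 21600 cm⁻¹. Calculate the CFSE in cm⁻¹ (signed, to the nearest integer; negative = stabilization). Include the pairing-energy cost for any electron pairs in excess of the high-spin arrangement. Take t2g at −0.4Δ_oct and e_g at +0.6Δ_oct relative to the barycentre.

-7120

Δ_oct < P, so pairing is avoided: the ground state is high-spin.
Filling d⁷ accordingly: t2g^5 e_g^2.
Orbital CFSE = -0.8Δ_oct = -0.8 × 8900 = -7120 cm⁻¹.
High-spin has no excess pairs, so no pairing correction applies.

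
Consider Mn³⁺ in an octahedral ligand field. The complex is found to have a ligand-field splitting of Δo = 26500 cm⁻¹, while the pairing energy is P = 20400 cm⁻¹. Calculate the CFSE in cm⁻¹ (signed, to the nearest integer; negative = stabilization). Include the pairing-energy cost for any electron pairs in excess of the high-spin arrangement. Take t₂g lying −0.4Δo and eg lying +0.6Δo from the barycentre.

-22000

Mn³⁺: group 7, so d-count = 7 − 3 = 4.
With Δo > P the complex is low-spin.
That gives t₂g⁴ eg⁰.
Orbital CFSE = -1.6Δo = -1.6 × 26500 = -42400 cm⁻¹.
Excess pairs vs high-spin: 1 − 0 = 1; pairing cost = +20400 cm⁻¹.
Net CFSE = -42400 + 20400 = -22000 cm⁻¹.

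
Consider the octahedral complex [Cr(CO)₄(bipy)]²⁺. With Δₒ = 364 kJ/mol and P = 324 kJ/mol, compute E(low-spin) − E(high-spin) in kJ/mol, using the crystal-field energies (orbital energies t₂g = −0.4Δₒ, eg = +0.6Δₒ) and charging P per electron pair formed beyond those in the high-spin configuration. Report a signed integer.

-40

Ligand charges: 4×(+0) from CO and 1×(+0) from bipy sum to +0; with overall charge +2, Cr is +2.
Cr sits in group 6; removing 2 electrons leaves Cr²⁺ with 6 − 2 = 4 d electrons.
In the high-spin limit (t₂g³ eg¹) the orbital term is -0.6Δₒ = -218 kJ/mol, with no excess pairing.
For low-spin the configuration is t₂g⁴ eg⁰: orbital energy -1.6 × 364 = -582 kJ/mol, and 1 additional pair relative to high-spin adds 324 kJ/mol, giving -258 kJ/mol.
The difference is -258 − (-218) = -40 kJ/mol, so low-spin lies lower.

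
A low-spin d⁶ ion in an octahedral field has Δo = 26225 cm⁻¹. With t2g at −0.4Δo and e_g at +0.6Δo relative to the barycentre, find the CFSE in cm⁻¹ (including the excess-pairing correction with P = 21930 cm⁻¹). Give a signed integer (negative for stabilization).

-19080

The d⁶ electrons fill as t2g^6 e_g^0.
The orbital stabilization is -2.4Δo = -2.4 × 26225 = -62940 cm⁻¹.
Pairing penalty: 3 pairs vs 1 in the high-spin reference → 2 extra × P = 43860 cm⁻¹.
Net CFSE = -62940 + 43860 = -19080 cm⁻¹.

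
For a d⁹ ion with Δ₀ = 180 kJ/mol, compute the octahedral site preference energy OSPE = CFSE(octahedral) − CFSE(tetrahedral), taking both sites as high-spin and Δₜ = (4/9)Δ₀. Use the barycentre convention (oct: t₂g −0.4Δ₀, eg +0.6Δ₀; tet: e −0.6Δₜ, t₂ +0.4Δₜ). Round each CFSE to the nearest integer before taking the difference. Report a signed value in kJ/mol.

-76

Octahedral (high-spin): t₂g⁶ eg³, CFSE = 6(−0.4) + 3(+0.6) = -0.6Δ₀ = -0.6 × 180 = -108 kJ/mol.
Tetrahedral e⁴ t₂⁵ gives -0.4Δₜ = -0.4 × (4/9) × 180 = -32 kJ/mol.
Subtracting, OSPE = -108 − (-32) = -76 kJ/mol.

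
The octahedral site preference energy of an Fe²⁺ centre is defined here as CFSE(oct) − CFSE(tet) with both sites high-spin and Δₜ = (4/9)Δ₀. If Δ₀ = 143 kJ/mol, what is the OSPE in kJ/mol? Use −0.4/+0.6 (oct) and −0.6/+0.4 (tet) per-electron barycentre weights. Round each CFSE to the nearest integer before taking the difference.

-19

Fe sits in group 8; removing 2 electrons leaves Fe²⁺ with 8 − 2 = 6 d electrons.
In an octahedral site d⁶ (HS) is t2g^4 e_g^2, giving CFSE(oct) = -0.4Δ₀ = -57 kJ/mol.
Tetrahedral: e^3 t2^3, CFSE = 3(−0.6) + 3(+0.4) = -0.6Δₜ = -0.6 × (4/9) × 143 = -38 kJ/mol.
OSPE = CFSE(oct) − CFSE(tet) = -57 − (-38) = -19 kJ/mol.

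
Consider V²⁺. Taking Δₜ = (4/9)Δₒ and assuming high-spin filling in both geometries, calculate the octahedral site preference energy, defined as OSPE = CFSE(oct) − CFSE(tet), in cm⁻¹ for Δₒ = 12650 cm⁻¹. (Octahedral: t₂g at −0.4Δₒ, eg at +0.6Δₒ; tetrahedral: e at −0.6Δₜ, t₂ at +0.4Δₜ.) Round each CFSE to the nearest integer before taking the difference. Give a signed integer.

V²⁺: group 5, so d-count = 5 − 2 = 3.
Octahedral (high-spin): t2g^3 e_g^0, CFSE = 3(−0.4) + 0(+0.6) = -1.2Δₒ = -1.2 × 12650 = -15180 cm⁻¹.
In a tetrahedral site the filling is e^2 t2^1: CFSE(tet) = -0.8Δₜ = -0.8 × (4/9)(12650) = -4498 cm⁻¹.
OSPE = CFSE(oct) − CFSE(tet) = -15180 − (-4498) = -10682 cm⁻¹.

-10682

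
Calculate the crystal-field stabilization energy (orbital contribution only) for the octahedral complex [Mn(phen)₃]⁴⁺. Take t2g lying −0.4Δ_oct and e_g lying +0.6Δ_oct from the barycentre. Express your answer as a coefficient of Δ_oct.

phen is neutral, so the +4 overall charge sits on Mn: oxidation state +4.
Mn is in group 7, so Mn⁴⁺ is d³ (7 − 4 = 3).
Configuration: t2g^3 e_g^0.
CFSE = 3(-0.4Δ_oct) + 0(0.6Δ_oct) = -1.2Δ_oct + 0.0Δ_oct = -1.2Δ_oct.

-1.2 Δ_oct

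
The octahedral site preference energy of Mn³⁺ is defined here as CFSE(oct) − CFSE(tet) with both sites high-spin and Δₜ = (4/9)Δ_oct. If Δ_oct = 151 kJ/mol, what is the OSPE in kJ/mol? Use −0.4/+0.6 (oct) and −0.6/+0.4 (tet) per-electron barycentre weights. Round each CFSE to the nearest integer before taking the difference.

Mn³⁺: group 7, so d-count = 7 − 3 = 4.
Octahedral high-spin t2g^3 e_g^1: CFSE = -0.6 × 151 = -91 kJ/mol.
Tetrahedral: e^2 t2^2, CFSE = 2(−0.6) + 2(+0.4) = -0.4Δₜ = -0.4 × (4/9) × 151 = -27 kJ/mol.
OSPE = CFSE(oct) − CFSE(tet) = -91 − (-27) = -64 kJ/mol.

-64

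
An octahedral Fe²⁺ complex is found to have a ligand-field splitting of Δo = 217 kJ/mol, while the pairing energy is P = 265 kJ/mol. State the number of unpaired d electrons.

4

Fe is in group 8, so Fe²⁺ is d⁶ (8 − 2 = 6).
Since Δo = 217 kJ/mol < P = 265 kJ/mol, the complex adopts the high-spin configuration.
That gives t2g^4 e_g^2.
Unpaired electrons: 4.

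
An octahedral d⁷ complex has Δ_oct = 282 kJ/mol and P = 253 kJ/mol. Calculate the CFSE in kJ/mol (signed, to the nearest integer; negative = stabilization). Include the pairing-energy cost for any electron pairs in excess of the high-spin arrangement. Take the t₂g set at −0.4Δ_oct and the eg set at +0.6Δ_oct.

-255

Δ_oct > P, so pairing is preferred: the ground state is low-spin.
Configuration: t₂g⁶ eg¹.
Orbital CFSE = -1.8Δ_oct = -1.8 × 282 = -508 kJ/mol.
Excess pairs vs high-spin: 3 − 2 = 1; pairing cost = +253 kJ/mol.
Net CFSE = -508 + 253 = -255 kJ/mol.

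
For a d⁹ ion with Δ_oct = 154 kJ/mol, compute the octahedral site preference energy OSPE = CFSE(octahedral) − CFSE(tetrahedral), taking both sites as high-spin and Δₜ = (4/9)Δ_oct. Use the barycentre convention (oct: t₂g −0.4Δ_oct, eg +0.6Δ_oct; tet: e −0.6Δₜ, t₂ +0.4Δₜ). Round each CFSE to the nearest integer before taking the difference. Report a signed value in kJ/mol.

In an octahedral site d⁹ (HS) is t₂g⁶ eg³, giving CFSE(oct) = -0.6Δ_oct = -92 kJ/mol.
Tetrahedral e⁴ t₂⁵ gives -0.4Δₜ = -0.4 × (4/9) × 154 = -27 kJ/mol.
OSPE = CFSE(oct) − CFSE(tet) = -92 − (-27) = -65 kJ/mol.

-65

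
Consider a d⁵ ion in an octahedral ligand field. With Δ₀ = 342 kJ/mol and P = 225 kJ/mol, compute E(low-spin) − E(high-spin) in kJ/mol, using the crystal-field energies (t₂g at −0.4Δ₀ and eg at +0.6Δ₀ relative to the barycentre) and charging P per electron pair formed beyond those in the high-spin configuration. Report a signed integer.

In the high-spin limit (t₂g³ eg²) the orbital term is 0.0Δ₀ = 0 kJ/mol, with no excess pairing.
For low-spin the configuration is t₂g⁵ eg⁰: orbital energy -2.0 × 342 = -684 kJ/mol, and 2 additional pairs relative to high-spin add 450 kJ/mol, giving -234 kJ/mol.
E(LS) − E(HS) = -234 − (0) = -234 kJ/mol.

-234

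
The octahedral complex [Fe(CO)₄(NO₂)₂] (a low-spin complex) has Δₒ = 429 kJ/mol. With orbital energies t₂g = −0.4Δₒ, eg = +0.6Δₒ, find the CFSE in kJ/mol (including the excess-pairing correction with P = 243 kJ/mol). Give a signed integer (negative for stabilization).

Ligand charges: 4×(+0) from CO and 2×(-1) from NO₂⁻ sum to -2; with overall charge +0, Fe is +2.
Group 8 minus oxidation state +2 gives a d⁶ configuration for Fe²⁺.
Electron filling gives t₂g⁶ eg⁰.
Orbital CFSE = 6(-0.4) + 0(0.6) = -2.4Δₒ = -2.4 × 429 = -1030 kJ/mol.
Relative to high-spin t₂g⁴ eg² (1 paired), the low-spin configuration has 2 additional pairs, contributing +2 × 243 = +486 kJ/mol.
Combining: -1030 + 486 = -544 kJ/mol.

-544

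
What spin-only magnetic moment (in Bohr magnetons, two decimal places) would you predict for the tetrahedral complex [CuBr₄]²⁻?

Each Br⁻ contributes -1; 4 × (-1) = -4. With overall charge -2, Cu is in the +2 oxidation state.
Cu²⁺: group 11, so d-count = 11 − 2 = 9.
Tetrahedral splitting is small, so the complex is high-spin.
Configuration: e^4 t2^5 → 1 unpaired electron.
μ(spin-only) = √[1(1+2)] = √3 ≈ 1.73 Bohr magnetons.

1.73 Bohr magnetons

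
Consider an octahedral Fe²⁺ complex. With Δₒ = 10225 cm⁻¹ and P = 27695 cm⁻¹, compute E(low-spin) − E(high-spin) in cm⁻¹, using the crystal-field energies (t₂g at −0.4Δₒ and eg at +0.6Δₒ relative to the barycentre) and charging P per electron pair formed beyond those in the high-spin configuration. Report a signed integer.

34940

Fe is in group 8, so Fe²⁺ is d⁶ (8 − 2 = 6).
High-spin d⁶ fills as t₂g⁴ eg² with CFSE 4(−0.4) + 2(+0.6) = -0.4Δₒ = -4090 cm⁻¹.
For low-spin the configuration is t₂g⁶ eg⁰: orbital energy -2.4 × 10225 = -24540 cm⁻¹, and 2 additional pairs relative to high-spin add 55390 cm⁻¹, giving 30850 cm⁻¹.
E(LS) − E(HS) = 30850 − (-4090) = 34940 cm⁻¹.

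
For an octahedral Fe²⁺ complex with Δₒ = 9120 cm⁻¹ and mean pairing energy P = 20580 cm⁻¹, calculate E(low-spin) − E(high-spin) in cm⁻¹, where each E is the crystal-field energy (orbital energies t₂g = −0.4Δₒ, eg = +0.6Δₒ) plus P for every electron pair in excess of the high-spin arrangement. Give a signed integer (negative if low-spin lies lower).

Fe is in group 8, so Fe²⁺ is d⁶ (8 − 2 = 6).
High-spin: t₂g⁴ eg², CFSE = -0.4Δₒ = -3648 cm⁻¹.
For low-spin the configuration is t₂g⁶ eg⁰: orbital energy -2.4 × 9120 = -21888 cm⁻¹, and 2 additional pairs relative to high-spin add 41160 cm⁻¹, giving 19272 cm⁻¹.
The difference is 19272 − (-3648) = 22920 cm⁻¹, so high-spin lies lower.

22920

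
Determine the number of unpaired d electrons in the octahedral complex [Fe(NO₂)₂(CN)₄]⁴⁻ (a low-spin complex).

0

Ligand charges: 2×(-1) from NO₂⁻ and 4×(-1) from CN⁻ sum to -6; with overall charge -4, Fe is +2.
Fe sits in group 8; removing 2 electrons leaves Fe²⁺ with 8 − 2 = 6 d electrons.
Configuration: t₂g⁶ eg⁰, giving 0 unpaired electrons.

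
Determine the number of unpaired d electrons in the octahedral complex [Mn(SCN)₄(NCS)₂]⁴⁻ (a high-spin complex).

Ligand charges: 4×(-1) from SCN⁻ and 2×(-1) from NCS⁻ sum to -6; with overall charge -4, Mn is +2.
Mn sits in group 7; removing 2 electrons leaves Mn²⁺ with 7 − 2 = 5 d electrons.
Configuration: t₂g³ eg², giving 5 unpaired electrons.

5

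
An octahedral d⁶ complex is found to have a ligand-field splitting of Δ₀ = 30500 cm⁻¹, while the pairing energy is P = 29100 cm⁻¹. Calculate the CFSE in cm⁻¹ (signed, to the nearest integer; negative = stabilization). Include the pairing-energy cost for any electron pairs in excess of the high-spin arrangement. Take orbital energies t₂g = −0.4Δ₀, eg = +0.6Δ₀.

Here Δ₀ > P (30500 > 29100), so the low-spin state is favoured.
Configuration: t₂g⁶ eg⁰.
Orbital CFSE = -2.4Δ₀ = -2.4 × 30500 = -73200 cm⁻¹.
Excess pairs vs high-spin: 3 − 1 = 2; pairing cost = +58200 cm⁻¹.
Net CFSE = -73200 + 58200 = -15000 cm⁻¹.

-15000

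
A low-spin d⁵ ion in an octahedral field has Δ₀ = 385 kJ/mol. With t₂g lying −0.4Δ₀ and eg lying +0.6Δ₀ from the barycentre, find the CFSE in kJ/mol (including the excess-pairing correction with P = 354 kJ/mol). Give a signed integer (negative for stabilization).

-62

Configuration: t₂g⁵ eg⁰.
CFSE(orbital) = 5×(-0.4Δ₀) + 0×(0.6Δ₀) = -2.0Δ₀; with Δ₀ = 385 kJ/mol that is -770 kJ/mol.
High-spin d⁵ would be t₂g³ eg² with 0 pairs; low-spin has 2, so 2 excess pairs cost +2P = +708 kJ/mol.
Combining: -770 + 708 = -62 kJ/mol.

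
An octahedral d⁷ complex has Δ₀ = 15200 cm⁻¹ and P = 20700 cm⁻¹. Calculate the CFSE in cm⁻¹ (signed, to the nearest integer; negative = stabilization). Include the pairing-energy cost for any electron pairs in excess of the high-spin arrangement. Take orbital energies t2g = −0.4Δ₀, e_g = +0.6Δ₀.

-12160

With Δ₀ < P the complex is high-spin.
That gives t2g^5 e_g^2.
Orbital CFSE = -0.8Δ₀ = -0.8 × 15200 = -12160 cm⁻¹.
High-spin has no excess pairs, so no pairing correction applies.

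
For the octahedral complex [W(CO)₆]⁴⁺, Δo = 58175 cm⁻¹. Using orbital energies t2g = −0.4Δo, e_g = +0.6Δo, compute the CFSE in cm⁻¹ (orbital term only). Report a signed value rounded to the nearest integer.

-46540

CO is neutral, so the +4 overall charge sits on W: oxidation state +4.
W⁴⁺: group 6, so d-count = 6 − 4 = 2.
Configuration: t2g^2 e_g^0.
The orbital stabilization is -0.8Δo = -0.8 × 58175 = -46540 cm⁻¹.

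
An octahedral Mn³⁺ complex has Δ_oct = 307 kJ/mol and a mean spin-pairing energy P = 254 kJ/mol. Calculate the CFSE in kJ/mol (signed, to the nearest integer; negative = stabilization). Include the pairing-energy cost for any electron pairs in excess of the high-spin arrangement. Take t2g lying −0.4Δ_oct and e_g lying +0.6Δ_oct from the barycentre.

Group 7 minus oxidation state +3 gives a d⁴ configuration for Mn³⁺.
Here Δ_oct > P (307 > 254), so the low-spin state is favoured.
Configuration: t2g^4 e_g^0.
Orbital CFSE = -1.6Δ_oct = -1.6 × 307 = -491 kJ/mol.
Excess pairs vs high-spin: 1 − 0 = 1; pairing cost = +254 kJ/mol.
Net CFSE = -491 + 254 = -237 kJ/mol.

-237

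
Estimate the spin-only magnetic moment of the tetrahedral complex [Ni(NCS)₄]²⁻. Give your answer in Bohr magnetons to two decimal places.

2.83 Bohr magnetons

Each NCS⁻ contributes -1; 4 × (-1) = -4. With overall charge -2, Ni is in the +2 oxidation state.
Ni²⁺: group 10, so d-count = 10 − 2 = 8.
Tetrahedral fields are weak (Δₜ ≈ 4/9 Δₒ), so electrons fill high-spin.
Configuration: e^4 t2^4 → 2 unpaired electrons.
μ(spin-only) = √[2(2+2)] = √8 ≈ 2.83 Bohr magnetons.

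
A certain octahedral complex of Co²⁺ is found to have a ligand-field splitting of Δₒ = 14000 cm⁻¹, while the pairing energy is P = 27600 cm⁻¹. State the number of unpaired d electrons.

Co²⁺: group 9, so d-count = 9 − 2 = 7.
Δₒ < P, so pairing is avoided: the ground state is high-spin.
Configuration: t₂g⁵ eg².
Unpaired electrons: 3.

3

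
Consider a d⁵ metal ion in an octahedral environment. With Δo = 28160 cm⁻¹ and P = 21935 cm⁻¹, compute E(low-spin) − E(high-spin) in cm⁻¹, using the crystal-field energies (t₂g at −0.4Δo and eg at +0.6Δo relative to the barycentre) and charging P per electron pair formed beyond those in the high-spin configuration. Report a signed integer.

High-spin: t₂g³ eg², CFSE = 0.0Δo = 0 cm⁻¹.
Low-spin t₂g⁵ eg⁰ gives -2.0Δo = -56320 cm⁻¹, but forming 2 extra pairs costs 2P = 43870 cm⁻¹, so E(LS) = -56320 + 43870 = -12450 cm⁻¹.
Thus E(LS) − E(HS) = -12450 cm⁻¹.

-12450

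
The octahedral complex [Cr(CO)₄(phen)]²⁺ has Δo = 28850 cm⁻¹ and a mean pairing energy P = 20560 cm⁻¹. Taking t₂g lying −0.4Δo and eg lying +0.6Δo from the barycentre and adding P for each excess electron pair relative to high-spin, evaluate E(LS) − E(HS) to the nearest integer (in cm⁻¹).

-8290

Ligand charges: 4×(+0) from CO and 1×(+0) from phen sum to +0; with overall charge +2, Cr is +2.
Group 6 minus oxidation state +2 gives a d⁴ configuration for Cr²⁺.
High-spin: t₂g³ eg¹, CFSE = -0.6Δo = -17310 cm⁻¹.
For low-spin the configuration is t₂g⁴ eg⁰: orbital energy -1.6 × 28850 = -46160 cm⁻¹, and 1 additional pair relative to high-spin adds 20560 cm⁻¹, giving -25600 cm⁻¹.
Thus E(LS) − E(HS) = -8290 cm⁻¹.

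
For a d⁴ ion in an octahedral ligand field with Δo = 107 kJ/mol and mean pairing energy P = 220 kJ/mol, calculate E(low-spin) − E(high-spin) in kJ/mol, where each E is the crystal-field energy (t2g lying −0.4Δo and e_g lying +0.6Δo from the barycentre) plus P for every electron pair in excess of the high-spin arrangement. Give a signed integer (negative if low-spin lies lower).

113

In the high-spin limit (t2g^3 e_g^1) the orbital term is -0.6Δo = -64 kJ/mol, with no excess pairing.
Low-spin: t2g^4 e_g^0, orbital CFSE = -1.6Δo = -171 kJ/mol; plus 1 excess pair × P = +220 kJ/mol; total 49 kJ/mol.
E(LS) − E(HS) = 49 − (-64) = 113 kJ/mol.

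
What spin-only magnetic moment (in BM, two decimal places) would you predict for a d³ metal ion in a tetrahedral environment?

Tetrahedral fields are weak (Δₜ ≈ 4/9 Δₒ), so electrons fill high-spin.
Configuration: e^2 t2^1 → 3 unpaired electrons.
μ(spin-only) = √[3(3+2)] = √15 ≈ 3.87 BM.

3.87 BM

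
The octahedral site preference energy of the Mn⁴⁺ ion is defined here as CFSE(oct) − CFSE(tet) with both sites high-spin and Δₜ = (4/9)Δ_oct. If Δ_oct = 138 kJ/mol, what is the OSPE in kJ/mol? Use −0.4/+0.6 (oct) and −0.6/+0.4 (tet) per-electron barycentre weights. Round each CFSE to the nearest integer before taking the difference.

-117

Mn is in group 7, so Mn⁴⁺ is d³ (7 − 4 = 3).
Octahedral high-spin t2g^3 e_g^0: CFSE = -1.2 × 138 = -166 kJ/mol.
Tetrahedral: e^2 t2^1, CFSE = 2(−0.6) + 1(+0.4) = -0.8Δₜ = -0.8 × (4/9) × 138 = -49 kJ/mol.
OSPE = -166 − (-49) = -117 kJ/mol.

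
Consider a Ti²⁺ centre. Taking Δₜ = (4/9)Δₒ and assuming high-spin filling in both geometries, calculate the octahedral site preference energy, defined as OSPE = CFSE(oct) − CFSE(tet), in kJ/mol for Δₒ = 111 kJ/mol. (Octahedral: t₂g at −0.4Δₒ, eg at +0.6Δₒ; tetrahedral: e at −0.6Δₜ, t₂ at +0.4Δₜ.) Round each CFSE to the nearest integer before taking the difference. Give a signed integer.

-30

Ti sits in group 4; removing 2 electrons leaves Ti²⁺ with 4 − 2 = 2 d electrons.
Octahedral (high-spin): t₂g² eg⁰, CFSE = 2(−0.4) + 0(+0.6) = -0.8Δₒ = -0.8 × 111 = -89 kJ/mol.
Tetrahedral: e² t₂⁰, CFSE = 2(−0.6) + 0(+0.4) = -1.2Δₜ = -1.2 × (4/9) × 111 = -59 kJ/mol.
Subtracting, OSPE = -89 − (-59) = -30 kJ/mol.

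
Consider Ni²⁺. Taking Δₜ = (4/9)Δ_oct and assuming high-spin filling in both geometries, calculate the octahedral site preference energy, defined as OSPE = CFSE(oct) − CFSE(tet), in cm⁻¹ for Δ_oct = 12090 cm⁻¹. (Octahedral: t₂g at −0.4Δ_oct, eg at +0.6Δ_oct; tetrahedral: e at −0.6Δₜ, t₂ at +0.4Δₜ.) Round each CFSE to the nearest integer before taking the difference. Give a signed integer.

-10209

Ni²⁺: group 10, so d-count = 10 − 2 = 8.
In an octahedral site d⁸ (HS) is t2g^6 e_g^2, giving CFSE(oct) = -1.2Δ_oct = -14508 cm⁻¹.
Tetrahedral e^4 t2^4 gives -0.8Δₜ = -0.8 × (4/9) × 12090 = -4299 cm⁻¹.
OSPE = CFSE(oct) − CFSE(tet) = -14508 − (-4299) = -10209 cm⁻¹.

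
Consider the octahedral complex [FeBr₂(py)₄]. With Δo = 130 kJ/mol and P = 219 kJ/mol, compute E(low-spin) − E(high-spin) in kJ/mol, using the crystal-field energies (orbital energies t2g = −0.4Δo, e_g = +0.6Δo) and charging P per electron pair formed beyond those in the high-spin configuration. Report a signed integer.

178

Ligand charges: 2×(-1) from Br⁻ and 4×(+0) from py sum to -2; with overall charge +0, Fe is +2.
Group 8 minus oxidation state +2 gives a d⁶ configuration for Fe²⁺.
In the high-spin limit (t2g^4 e_g^2) the orbital term is -0.4Δo = -52 kJ/mol, with no excess pairing.
Low-spin: t2g^6 e_g^0, orbital CFSE = -2.4Δo = -312 kJ/mol; plus 2 excess pairs × P = +438 kJ/mol; total 126 kJ/mol.
Thus E(LS) − E(HS) = 178 kJ/mol.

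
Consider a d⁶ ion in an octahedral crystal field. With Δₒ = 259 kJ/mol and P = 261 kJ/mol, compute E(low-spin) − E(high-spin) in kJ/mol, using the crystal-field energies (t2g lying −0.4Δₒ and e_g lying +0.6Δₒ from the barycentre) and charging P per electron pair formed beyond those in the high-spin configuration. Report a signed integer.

High-spin d⁶ fills as t2g^4 e_g^2 with CFSE 4(−0.4) + 2(+0.6) = -0.4Δₒ = -104 kJ/mol.
Low-spin t2g^6 e_g^0 gives -2.4Δₒ = -622 kJ/mol, but forming 2 extra pairs costs 2P = 522 kJ/mol, so E(LS) = -622 + 522 = -100 kJ/mol.
Thus E(LS) − E(HS) = 4 kJ/mol.

4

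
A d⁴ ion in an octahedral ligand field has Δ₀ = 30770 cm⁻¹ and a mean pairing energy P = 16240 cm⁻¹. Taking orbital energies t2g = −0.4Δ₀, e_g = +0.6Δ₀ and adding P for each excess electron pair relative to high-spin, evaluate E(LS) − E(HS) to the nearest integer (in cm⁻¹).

High-spin: t2g^3 e_g^1, CFSE = -0.6Δ₀ = -18462 cm⁻¹.
Low-spin: t2g^4 e_g^0, orbital CFSE = -1.6Δ₀ = -49232 cm⁻¹; plus 1 excess pair × P = +16240 cm⁻¹; total -32992 cm⁻¹.
E(LS) − E(HS) = -32992 − (-18462) = -14530 cm⁻¹.

-14530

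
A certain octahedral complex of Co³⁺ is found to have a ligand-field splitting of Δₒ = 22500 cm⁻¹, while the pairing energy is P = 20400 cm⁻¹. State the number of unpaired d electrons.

0

Co³⁺: group 9, so d-count = 9 − 3 = 6.
Δₒ > P, so pairing is preferred: the ground state is low-spin.
Configuration: t2g^6 e_g^0.
Unpaired electrons: 0.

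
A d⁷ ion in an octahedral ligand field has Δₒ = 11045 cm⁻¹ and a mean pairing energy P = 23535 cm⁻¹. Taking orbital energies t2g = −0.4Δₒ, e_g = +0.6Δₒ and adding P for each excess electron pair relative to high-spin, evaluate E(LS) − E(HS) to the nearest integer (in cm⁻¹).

12490

In the high-spin limit (t2g^5 e_g^2) the orbital term is -0.8Δₒ = -8836 cm⁻¹, with no excess pairing.
For low-spin the configuration is t2g^6 e_g^1: orbital energy -1.8 × 11045 = -19881 cm⁻¹, and 1 additional pair relative to high-spin adds 23535 cm⁻¹, giving 3654 cm⁻¹.
E(LS) − E(HS) = 3654 − (-8836) = 12490 cm⁻¹.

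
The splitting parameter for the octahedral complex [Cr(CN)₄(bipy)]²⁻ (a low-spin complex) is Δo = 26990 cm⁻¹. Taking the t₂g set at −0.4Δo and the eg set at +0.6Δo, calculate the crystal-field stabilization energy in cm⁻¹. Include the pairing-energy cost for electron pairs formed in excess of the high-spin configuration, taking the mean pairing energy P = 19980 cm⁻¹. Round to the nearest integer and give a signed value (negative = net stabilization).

-23204

Ligand charges: 4×(-1) from CN⁻ and 1×(+0) from bipy sum to -4; with overall charge -2, Cr is +2.
Group 6 minus oxidation state +2 gives a d⁴ configuration for Cr²⁺.
Configuration: t₂g⁴ eg⁰.
Orbital CFSE = 4(-0.4) + 0(0.6) = -1.6Δo = -1.6 × 26990 = -43184 cm⁻¹.
Relative to high-spin t₂g³ eg¹ (0 paired), the low-spin configuration has 1 additional pair, contributing +1 × 19980 = +19980 cm⁻¹.
Net CFSE = -43184 + 19980 = -23204 cm⁻¹.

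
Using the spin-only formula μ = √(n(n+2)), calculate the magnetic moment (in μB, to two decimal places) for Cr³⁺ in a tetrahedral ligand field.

3.87 μB

Cr³⁺: group 6, so d-count = 6 − 3 = 3.
With tetrahedral geometry the complex is necessarily high-spin.
Configuration: e² t₂¹ → 3 unpaired electrons.
μ(spin-only) = √[3(3+2)] = √15 ≈ 3.87 μB.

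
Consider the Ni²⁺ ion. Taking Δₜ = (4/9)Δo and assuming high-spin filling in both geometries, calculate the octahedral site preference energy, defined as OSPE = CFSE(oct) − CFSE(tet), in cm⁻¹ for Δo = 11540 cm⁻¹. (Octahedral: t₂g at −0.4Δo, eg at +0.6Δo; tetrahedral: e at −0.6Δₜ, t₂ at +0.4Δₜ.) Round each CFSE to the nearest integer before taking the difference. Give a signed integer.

Group 10 minus oxidation state +2 gives a d⁸ configuration for Ni²⁺.
Octahedral (high-spin): t2g^6 e_g^2, CFSE = 6(−0.4) + 2(+0.6) = -1.2Δo = -1.2 × 11540 = -13848 cm⁻¹.
In a tetrahedral site the filling is e^4 t2^4: CFSE(tet) = -0.8Δₜ = -0.8 × (4/9)(11540) = -4103 cm⁻¹.
Subtracting, OSPE = -13848 − (-4103) = -9745 cm⁻¹.

-9745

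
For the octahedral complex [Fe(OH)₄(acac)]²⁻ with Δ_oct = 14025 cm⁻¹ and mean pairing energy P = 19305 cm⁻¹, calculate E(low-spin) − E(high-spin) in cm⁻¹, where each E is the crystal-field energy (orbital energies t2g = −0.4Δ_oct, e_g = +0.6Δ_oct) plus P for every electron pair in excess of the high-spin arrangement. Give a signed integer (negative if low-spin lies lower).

10560

Ligand charges: 4×(-1) from OH⁻ and 1×(-1) from acac⁻ sum to -5; with overall charge -2, Fe is +3.
Fe sits in group 8; removing 3 electrons leaves Fe³⁺ with 8 − 3 = 5 d electrons.
High-spin: t2g^3 e_g^2, CFSE = 0.0Δ_oct = 0 cm⁻¹.
Low-spin: t2g^5 e_g^0, orbital CFSE = -2.0Δ_oct = -28050 cm⁻¹; plus 2 excess pairs × P = +38610 cm⁻¹; total 10560 cm⁻¹.
Thus E(LS) − E(HS) = 10560 cm⁻¹.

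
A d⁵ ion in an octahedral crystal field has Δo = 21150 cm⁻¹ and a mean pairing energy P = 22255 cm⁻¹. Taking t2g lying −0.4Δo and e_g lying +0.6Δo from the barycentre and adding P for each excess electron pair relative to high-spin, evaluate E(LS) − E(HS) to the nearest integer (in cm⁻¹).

In the high-spin limit (t2g^3 e_g^2) the orbital term is 0.0Δo = 0 cm⁻¹, with no excess pairing.
For low-spin the configuration is t2g^5 e_g^0: orbital energy -2.0 × 21150 = -42300 cm⁻¹, and 2 additional pairs relative to high-spin add 44510 cm⁻¹, giving 2210 cm⁻¹.
Thus E(LS) − E(HS) = 2210 cm⁻¹.

2210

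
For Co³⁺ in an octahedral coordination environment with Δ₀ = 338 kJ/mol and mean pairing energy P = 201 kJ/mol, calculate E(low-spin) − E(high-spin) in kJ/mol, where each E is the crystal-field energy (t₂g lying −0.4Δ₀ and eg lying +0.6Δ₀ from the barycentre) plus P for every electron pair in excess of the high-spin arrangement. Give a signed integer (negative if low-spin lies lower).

-274

Co³⁺: group 9, so d-count = 9 − 3 = 6.
High-spin d⁶ fills as t₂g⁴ eg² with CFSE 4(−0.4) + 2(+0.6) = -0.4Δ₀ = -135 kJ/mol.
For low-spin the configuration is t₂g⁶ eg⁰: orbital energy -2.4 × 338 = -811 kJ/mol, and 2 additional pairs relative to high-spin add 402 kJ/mol, giving -409 kJ/mol.
The difference is -409 − (-135) = -274 kJ/mol, so low-spin lies lower.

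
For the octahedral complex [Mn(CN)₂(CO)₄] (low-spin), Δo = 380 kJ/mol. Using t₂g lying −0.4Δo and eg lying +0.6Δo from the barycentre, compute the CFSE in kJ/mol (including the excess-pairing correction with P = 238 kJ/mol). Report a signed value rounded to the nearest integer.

Ligand charges: 2×(-1) from CN⁻ and 4×(+0) from CO sum to -2; with overall charge +0, Mn is +2.
Mn²⁺: group 7, so d-count = 7 − 2 = 5.
Configuration: t₂g⁵ eg⁰.
CFSE(orbital) = 5×(-0.4Δo) + 0×(0.6Δo) = -2.0Δo; with Δo = 380 kJ/mol that is -760 kJ/mol.
Pairing penalty: 2 pairs vs 0 in the high-spin reference → 2 extra × P = 476 kJ/mol.
Overall CFSE = -760 + 476 = -284 kJ/mol.

-284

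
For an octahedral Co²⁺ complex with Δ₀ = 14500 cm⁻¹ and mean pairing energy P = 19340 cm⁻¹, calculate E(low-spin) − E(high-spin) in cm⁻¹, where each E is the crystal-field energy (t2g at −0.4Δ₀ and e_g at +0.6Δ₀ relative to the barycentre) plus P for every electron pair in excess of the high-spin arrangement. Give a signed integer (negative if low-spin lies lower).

Group 9 minus oxidation state +2 gives a d⁷ configuration for Co²⁺.
High-spin: t2g^5 e_g^2, CFSE = -0.8Δ₀ = -11600 cm⁻¹.
Low-spin t2g^6 e_g^1 gives -1.8Δ₀ = -26100 cm⁻¹, but forming 1 extra pair costs 1P = 19340 cm⁻¹, so E(LS) = -26100 + 19340 = -6760 cm⁻¹.
The difference is -6760 − (-11600) = 4840 cm⁻¹, so high-spin lies lower.

4840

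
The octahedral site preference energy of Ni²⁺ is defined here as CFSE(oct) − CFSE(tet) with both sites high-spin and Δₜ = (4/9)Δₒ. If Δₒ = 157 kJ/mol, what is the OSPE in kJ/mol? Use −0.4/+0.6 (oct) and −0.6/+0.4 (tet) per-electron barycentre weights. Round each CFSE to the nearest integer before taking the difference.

Ni sits in group 10; removing 2 electrons leaves Ni²⁺ with 10 − 2 = 8 d electrons.
In an octahedral site d⁸ (HS) is t2g^6 e_g^2, giving CFSE(oct) = -1.2Δₒ = -188 kJ/mol.
Tetrahedral e^4 t2^4 gives -0.8Δₜ = -0.8 × (4/9) × 157 = -56 kJ/mol.
Subtracting, OSPE = -188 − (-56) = -132 kJ/mol.

-132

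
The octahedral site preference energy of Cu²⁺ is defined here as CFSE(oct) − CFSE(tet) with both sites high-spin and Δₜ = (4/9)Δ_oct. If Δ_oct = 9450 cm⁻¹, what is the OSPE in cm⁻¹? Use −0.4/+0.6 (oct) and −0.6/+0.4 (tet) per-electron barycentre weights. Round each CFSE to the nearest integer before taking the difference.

-3990

Cu²⁺: group 11, so d-count = 11 − 2 = 9.
In an octahedral site d⁹ (HS) is t₂g⁶ eg³, giving CFSE(oct) = -0.6Δ_oct = -5670 cm⁻¹.
Tetrahedral e⁴ t₂⁵ gives -0.4Δₜ = -0.4 × (4/9) × 9450 = -1680 cm⁻¹.
Subtracting, OSPE = -5670 − (-1680) = -3990 cm⁻¹.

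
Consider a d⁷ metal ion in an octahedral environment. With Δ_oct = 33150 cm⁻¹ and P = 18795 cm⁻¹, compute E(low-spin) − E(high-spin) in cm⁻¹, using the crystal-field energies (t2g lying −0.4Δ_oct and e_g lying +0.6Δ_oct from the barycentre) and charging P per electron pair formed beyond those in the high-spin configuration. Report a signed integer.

In the high-spin limit (t2g^5 e_g^2) the orbital term is -0.8Δ_oct = -26520 cm⁻¹, with no excess pairing.
For low-spin the configuration is t2g^6 e_g^1: orbital energy -1.8 × 33150 = -59670 cm⁻¹, and 1 additional pair relative to high-spin adds 18795 cm⁻¹, giving -40875 cm⁻¹.
Thus E(LS) − E(HS) = -14355 cm⁻¹.

-14355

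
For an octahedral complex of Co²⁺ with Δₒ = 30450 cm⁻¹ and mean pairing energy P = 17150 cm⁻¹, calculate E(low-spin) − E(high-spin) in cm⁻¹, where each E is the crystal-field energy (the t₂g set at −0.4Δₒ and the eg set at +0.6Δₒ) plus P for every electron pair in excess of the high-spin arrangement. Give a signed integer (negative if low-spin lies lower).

Co is in group 9, so Co²⁺ is d⁷ (9 − 2 = 7).
High-spin: t₂g⁵ eg², CFSE = -0.8Δₒ = -24360 cm⁻¹.
For low-spin the configuration is t₂g⁶ eg¹: orbital energy -1.8 × 30450 = -54810 cm⁻¹, and 1 additional pair relative to high-spin adds 17150 cm⁻¹, giving -37660 cm⁻¹.
E(LS) − E(HS) = -37660 − (-24360) = -13300 cm⁻¹.

-13300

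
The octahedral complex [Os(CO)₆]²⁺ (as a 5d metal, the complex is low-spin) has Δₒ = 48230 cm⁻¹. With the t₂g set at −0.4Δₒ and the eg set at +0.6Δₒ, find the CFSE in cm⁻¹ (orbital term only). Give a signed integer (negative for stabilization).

CO is neutral, so the +2 overall charge sits on Os: oxidation state +2.
Os²⁺: group 8, so d-count = 8 − 2 = 6.
Configuration: t₂g⁶ eg⁰.
The orbital stabilization is -2.4Δₒ = -2.4 × 48230 = -115752 cm⁻¹.

-115752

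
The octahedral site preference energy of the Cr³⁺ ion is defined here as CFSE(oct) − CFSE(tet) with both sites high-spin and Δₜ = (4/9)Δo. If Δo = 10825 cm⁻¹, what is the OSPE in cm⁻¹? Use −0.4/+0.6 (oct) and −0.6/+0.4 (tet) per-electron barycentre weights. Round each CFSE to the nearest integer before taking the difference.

-9141

Cr is in group 6, so Cr³⁺ is d³ (6 − 3 = 3).
Octahedral (high-spin): t2g^3 e_g^0, CFSE = 3(−0.4) + 0(+0.6) = -1.2Δo = -1.2 × 10825 = -12990 cm⁻¹.
Tetrahedral e^2 t2^1 gives -0.8Δₜ = -0.8 × (4/9) × 10825 = -3849 cm⁻¹.
Subtracting, OSPE = -12990 − (-3849) = -9141 cm⁻¹.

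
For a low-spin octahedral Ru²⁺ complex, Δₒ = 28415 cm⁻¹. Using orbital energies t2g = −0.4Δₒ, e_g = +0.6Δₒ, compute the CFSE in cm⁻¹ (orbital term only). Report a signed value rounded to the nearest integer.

-68196

Ru sits in group 8; removing 2 electrons leaves Ru²⁺ with 8 − 2 = 6 d electrons.
Electron filling gives t2g^6 e_g^0.
CFSE(orbital) = 6×(-0.4Δₒ) + 0×(0.6Δₒ) = -2.4Δₒ; with Δₒ = 28415 cm⁻¹ that is -68196 cm⁻¹.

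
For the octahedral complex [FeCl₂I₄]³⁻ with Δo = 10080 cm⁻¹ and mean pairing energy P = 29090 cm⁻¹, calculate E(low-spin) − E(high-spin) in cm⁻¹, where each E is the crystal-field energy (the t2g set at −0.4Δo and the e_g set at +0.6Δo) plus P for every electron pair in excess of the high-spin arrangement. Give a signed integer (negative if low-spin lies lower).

Ligand charges: 2×(-1) from Cl⁻ and 4×(-1) from I⁻ sum to -6; with overall charge -3, Fe is +3.
Group 8 minus oxidation state +3 gives a d⁵ configuration for Fe³⁺.
High-spin d⁵ fills as t2g^3 e_g^2 with CFSE 3(−0.4) + 2(+0.6) = 0.0Δo = 0 cm⁻¹.
Low-spin t2g^5 e_g^0 gives -2.0Δo = -20160 cm⁻¹, but forming 2 extra pairs costs 2P = 58180 cm⁻¹, so E(LS) = -20160 + 58180 = 38020 cm⁻¹.
E(LS) − E(HS) = 38020 − (0) = 38020 cm⁻¹.

38020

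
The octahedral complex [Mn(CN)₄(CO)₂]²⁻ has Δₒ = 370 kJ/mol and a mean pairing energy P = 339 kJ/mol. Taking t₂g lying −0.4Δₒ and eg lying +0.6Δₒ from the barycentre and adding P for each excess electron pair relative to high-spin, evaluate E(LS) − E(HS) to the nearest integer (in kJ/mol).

Ligand charges: 4×(-1) from CN⁻ and 2×(+0) from CO sum to -4; with overall charge -2, Mn is +2.
Mn²⁺: group 7, so d-count = 7 − 2 = 5.
High-spin d⁵ fills as t₂g³ eg² with CFSE 3(−0.4) + 2(+0.6) = 0.0Δₒ = 0 kJ/mol.
Low-spin: t₂g⁵ eg⁰, orbital CFSE = -2.0Δₒ = -740 kJ/mol; plus 2 excess pairs × P = +678 kJ/mol; total -62 kJ/mol.
E(LS) − E(HS) = -62 − (0) = -62 kJ/mol.

-62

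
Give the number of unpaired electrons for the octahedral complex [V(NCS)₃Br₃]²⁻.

1

Ligand charges: 3×(-1) from NCS⁻ and 3×(-1) from Br⁻ sum to -6; with overall charge -2, V is +4.
Group 5 minus oxidation state +4 gives a d¹ configuration for V⁴⁺.
Configuration: t2g^1 e_g^0, giving 1 unpaired electron.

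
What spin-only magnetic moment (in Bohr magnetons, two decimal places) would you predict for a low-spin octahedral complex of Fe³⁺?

1.73 Bohr magnetons

Group 8 minus oxidation state +3 gives a d⁵ configuration for Fe³⁺.
Configuration: t2g^5 e_g^0 → 1 unpaired electron.
μ(spin-only) = √[1(1+2)] = √3 ≈ 1.73 Bohr magnetons.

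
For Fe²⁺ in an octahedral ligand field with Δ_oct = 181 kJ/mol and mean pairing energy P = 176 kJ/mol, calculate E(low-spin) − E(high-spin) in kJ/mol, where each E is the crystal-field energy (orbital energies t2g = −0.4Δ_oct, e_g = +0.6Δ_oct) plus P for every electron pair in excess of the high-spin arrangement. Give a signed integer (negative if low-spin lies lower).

Fe²⁺: group 8, so d-count = 8 − 2 = 6.
High-spin d⁶ fills as t2g^4 e_g^2 with CFSE 4(−0.4) + 2(+0.6) = -0.4Δ_oct = -72 kJ/mol.
For low-spin the configuration is t2g^6 e_g^0: orbital energy -2.4 × 181 = -434 kJ/mol, and 2 additional pairs relative to high-spin add 352 kJ/mol, giving -82 kJ/mol.
E(LS) − E(HS) = -82 − (-72) = -10 kJ/mol.

-10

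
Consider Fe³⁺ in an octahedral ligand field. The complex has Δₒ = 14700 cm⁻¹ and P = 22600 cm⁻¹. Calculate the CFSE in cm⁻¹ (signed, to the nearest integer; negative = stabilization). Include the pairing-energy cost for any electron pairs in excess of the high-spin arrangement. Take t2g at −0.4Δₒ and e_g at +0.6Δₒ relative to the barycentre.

0

Fe is in group 8, so Fe³⁺ is d⁵ (8 − 3 = 5).
Δₒ < P, so pairing is avoided: the ground state is high-spin.
That gives t2g^3 e_g^2.
Orbital CFSE = 0.0Δₒ = 0.0 × 14700 = 0 cm⁻¹.
High-spin has no excess pairs, so no pairing correction applies.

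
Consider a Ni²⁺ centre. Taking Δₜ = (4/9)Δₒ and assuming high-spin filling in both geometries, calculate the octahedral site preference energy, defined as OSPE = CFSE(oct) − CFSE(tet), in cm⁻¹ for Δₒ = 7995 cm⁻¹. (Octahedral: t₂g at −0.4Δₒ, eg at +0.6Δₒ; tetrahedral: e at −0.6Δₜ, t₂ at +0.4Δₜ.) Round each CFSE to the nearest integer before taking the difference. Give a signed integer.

Ni²⁺: group 10, so d-count = 10 − 2 = 8.
In an octahedral site d⁸ (HS) is t2g^6 e_g^2, giving CFSE(oct) = -1.2Δₒ = -9594 cm⁻¹.
Tetrahedral: e^4 t2^4, CFSE = 4(−0.6) + 4(+0.4) = -0.8Δₜ = -0.8 × (4/9) × 7995 = -2843 cm⁻¹.
Subtracting, OSPE = -9594 − (-2843) = -6751 cm⁻¹.

-6751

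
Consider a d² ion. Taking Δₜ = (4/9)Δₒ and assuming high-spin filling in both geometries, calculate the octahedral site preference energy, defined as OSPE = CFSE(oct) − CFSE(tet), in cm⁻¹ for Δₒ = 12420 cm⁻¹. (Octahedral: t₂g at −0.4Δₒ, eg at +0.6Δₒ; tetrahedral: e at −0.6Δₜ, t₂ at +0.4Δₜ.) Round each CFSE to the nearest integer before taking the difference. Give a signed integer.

-3312

Octahedral (high-spin): t2g^2 e_g^0, CFSE = 2(−0.4) + 0(+0.6) = -0.8Δₒ = -0.8 × 12420 = -9936 cm⁻¹.
Tetrahedral: e^2 t2^0, CFSE = 2(−0.6) + 0(+0.4) = -1.2Δₜ = -1.2 × (4/9) × 12420 = -6624 cm⁻¹.
OSPE = CFSE(oct) − CFSE(tet) = -9936 − (-6624) = -3312 cm⁻¹.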